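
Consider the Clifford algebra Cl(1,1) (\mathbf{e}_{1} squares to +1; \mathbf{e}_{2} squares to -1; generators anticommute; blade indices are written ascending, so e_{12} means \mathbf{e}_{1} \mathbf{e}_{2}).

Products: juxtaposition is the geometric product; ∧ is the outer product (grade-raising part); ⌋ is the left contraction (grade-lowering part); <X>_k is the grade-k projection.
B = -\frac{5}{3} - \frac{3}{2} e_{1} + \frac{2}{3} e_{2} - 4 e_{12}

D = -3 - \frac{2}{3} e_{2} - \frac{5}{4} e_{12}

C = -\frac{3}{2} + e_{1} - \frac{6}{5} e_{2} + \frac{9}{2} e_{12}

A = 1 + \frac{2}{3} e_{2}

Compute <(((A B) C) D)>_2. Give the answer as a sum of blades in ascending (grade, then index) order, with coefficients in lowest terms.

step 1: -\frac{19}{9} - \frac{25}{6} e_{1} - \frac{4}{9} e_{2} - 3 e_{12}
step 2: -\frac{451}{30} - \frac{263}{180} e_{1} - \frac{251}{20} e_{2} + \frac{4}{9} e_{12}
step 3: \frac{1628}{45} + \frac{43993}{2160} e_{1} + \frac{35639}{720} e_{2} + \frac{19907}{1080} e_{12}
step 4: \frac{19907}{1080} e_{12}
Answer: \frac{19907}{1080} e_{12}


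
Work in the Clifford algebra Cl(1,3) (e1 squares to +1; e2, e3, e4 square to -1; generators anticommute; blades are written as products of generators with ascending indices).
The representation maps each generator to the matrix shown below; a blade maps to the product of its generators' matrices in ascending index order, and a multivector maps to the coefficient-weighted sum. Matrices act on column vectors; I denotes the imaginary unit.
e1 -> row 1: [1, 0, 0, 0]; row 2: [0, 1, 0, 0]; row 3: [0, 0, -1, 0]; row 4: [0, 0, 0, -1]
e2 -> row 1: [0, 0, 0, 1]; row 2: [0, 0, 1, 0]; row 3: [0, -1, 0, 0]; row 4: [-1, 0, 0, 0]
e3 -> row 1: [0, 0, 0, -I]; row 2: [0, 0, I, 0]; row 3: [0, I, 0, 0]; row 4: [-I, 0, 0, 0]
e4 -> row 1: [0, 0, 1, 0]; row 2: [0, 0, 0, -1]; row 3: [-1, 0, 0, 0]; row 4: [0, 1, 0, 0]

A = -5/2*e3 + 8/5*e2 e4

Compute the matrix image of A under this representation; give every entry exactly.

Bivector images (products of the table entries): rho(e2 e4) = rho(e2)rho(e4) = row 1: [0, 1, 0, 0]; row 2: [-1, 0, 0, 0]; row 3: [0, 0, 0, 1]; row 4: [0, 0, -1, 0].
M = (-5/2)*rho(e3) + (8/5)*rho(e2 e4), summed entrywise:
Answer: row 1: [0, 8/5, 0, 5*I/2]; row 2: [-8/5, 0, -5*I/2, 0]; row 3: [0, -5*I/2, 0, 8/5]; row 4: [5*I/2, 0, -8/5, 0]


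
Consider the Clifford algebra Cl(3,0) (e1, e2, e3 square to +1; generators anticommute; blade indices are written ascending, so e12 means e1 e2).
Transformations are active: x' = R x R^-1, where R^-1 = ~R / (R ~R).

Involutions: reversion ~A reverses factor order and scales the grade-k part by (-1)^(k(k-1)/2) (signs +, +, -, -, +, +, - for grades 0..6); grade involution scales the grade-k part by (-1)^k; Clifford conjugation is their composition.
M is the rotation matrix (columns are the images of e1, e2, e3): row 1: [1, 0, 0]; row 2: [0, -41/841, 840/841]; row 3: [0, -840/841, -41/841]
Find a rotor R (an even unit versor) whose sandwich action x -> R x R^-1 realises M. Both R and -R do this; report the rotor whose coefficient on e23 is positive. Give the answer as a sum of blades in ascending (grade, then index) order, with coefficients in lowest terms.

Method: write R = a + b12*e12 + b13*e13 + b23*e23 with a^2 + b12^2 + b13^2 + b23^2 = 1 (so R^-1 = ~R). Expanding the columns R e_j ~R gives tr M = 4a^2 - 1 and, from the antisymmetric part, M21 - M12 = -4a*b12, M13 - M31 = 4a*b13, M32 - M23 = -4a*b23.
Here tr M = 759/841, so a^2 = (1 + tr M)/4 = 400/841 and a = ±20/29. Taking a = 20/29: M21 - M12 = 0, M13 - M31 = 0, M32 - M23 = -1680/841, giving b12 = 0, b13 = 0, b23 = 21/29, i.e. R = 20/29 + 21/29*e23.
Its e23 coefficient is already positive.
Answer: 20/29 + 21/29*e23. Recall the cover is two-to-one: with M of trace 759/841, both preimages act alike, and the stated e23 sign chooses the sheet.


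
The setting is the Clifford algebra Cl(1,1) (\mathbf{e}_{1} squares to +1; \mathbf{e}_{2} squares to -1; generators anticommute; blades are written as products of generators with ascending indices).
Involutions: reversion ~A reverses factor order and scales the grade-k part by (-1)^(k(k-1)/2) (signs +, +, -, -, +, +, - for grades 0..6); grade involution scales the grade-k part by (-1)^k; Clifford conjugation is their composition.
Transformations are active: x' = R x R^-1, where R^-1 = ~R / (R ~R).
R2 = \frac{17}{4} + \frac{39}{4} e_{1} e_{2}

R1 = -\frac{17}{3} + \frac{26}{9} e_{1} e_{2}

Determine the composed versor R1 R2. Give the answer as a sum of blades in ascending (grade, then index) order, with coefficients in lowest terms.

Distribute over the terms of R1 (each basis-blade product reordered to ascending indices, repeated generators contracted through their squares):
(-\frac{17}{3}) R2 = -\frac{289}{12} - \frac{221}{4} e_{1} e_{2}
(\frac{26}{9} e_{1} e_{2}) R2 = \frac{169}{6} + \frac{221}{18} e_{1} e_{2}
Summing the partial products and collecting blades:
Answer: \frac{49}{12} - \frac{1547}{36} e_{1} e_{2}


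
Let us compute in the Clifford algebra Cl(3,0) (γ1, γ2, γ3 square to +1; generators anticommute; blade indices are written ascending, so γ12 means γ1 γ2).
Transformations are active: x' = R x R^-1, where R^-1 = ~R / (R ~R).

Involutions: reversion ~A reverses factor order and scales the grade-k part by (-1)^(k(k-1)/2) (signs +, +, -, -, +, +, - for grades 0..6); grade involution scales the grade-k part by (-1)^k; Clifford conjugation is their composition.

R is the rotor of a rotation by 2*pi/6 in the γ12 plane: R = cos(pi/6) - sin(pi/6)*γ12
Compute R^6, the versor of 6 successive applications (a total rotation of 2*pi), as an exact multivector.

Rotor phase runs at HALF the rotation angle; powers of one rotor simply add phase, so after 6 steps in γ12 the phase is 6*pi/6 = pi and R^6 = cos(pi) - sin(pi)*γ12.
cos(pi) = -1 and sin(pi) = 0, so R^6 = -1. The total rotation 2*pi is 1 full turn, so every vector returns to itself, yet the rotor is -1, on the OTHER sheet of the double cover (an odd number of 2*pi turns).
Answer: -1


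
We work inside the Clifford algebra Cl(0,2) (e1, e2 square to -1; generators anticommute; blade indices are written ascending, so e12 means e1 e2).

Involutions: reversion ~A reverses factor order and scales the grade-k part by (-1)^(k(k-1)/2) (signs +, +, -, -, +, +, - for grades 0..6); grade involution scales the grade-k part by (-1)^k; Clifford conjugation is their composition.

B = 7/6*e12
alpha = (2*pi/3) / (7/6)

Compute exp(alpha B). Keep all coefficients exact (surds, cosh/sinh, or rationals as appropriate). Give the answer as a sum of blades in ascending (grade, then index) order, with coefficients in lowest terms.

B^2 = (7/6)^2*(e12)^2 = 49/36*(-1) = -49/36 (a basis 2-blade squares to minus the product of its generators' squares).
B^2 = -49/36 — the negative square puts this in the circular regime; l = 7/6, alpha*l = 2*pi/3, so exp(alpha B) = cos(2*pi/3) + (sin(2*pi/3)/(7/6))*B = -1/2 + (3*sqrt(3)/7)*B.
Answer: -1/2 + sqrt(3)/2*e12


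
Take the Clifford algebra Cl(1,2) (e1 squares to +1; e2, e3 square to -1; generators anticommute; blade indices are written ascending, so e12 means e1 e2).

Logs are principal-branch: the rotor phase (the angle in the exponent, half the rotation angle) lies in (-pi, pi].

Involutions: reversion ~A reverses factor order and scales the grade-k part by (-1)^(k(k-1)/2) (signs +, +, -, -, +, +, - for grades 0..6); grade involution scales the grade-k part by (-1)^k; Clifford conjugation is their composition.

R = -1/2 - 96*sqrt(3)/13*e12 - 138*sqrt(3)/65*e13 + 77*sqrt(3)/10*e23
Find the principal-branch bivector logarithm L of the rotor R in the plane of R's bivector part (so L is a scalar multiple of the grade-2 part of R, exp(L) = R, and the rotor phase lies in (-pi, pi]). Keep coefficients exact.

The scalar part of R is -1/2, which fixes the principal-branch rotor phase; the unit plane is then the bivector part divided by the sine of that phase, and L is that plane scaled by the phase.
Concretely: cos(phase) = -1/2 gives phase = ±2*pi/3, and since phase/sin(phase) is even the sign is immaterial: L = (phase/sin(phase)) * <R>_2 = (4*sqrt(3)*pi/9) * <R>_2.
Answer: -128*pi/13*e12 - 184*pi/65*e13 + 154*pi/15*e23


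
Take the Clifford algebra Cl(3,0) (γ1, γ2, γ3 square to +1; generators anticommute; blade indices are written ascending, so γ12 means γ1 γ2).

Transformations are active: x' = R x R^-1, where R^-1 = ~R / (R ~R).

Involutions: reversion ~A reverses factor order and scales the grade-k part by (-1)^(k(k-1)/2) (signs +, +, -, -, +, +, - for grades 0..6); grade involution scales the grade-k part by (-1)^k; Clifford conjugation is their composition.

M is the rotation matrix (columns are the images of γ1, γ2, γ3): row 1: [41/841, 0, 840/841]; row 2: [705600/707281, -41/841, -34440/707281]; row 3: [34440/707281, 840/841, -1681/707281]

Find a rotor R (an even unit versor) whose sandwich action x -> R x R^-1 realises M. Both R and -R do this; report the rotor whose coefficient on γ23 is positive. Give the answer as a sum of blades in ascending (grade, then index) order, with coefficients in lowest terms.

Method: write R = a + b12*γ12 + b13*γ13 + b23*γ23 with a^2 + b12^2 + b13^2 + b23^2 = 1 (so R^-1 = ~R). Expanding the columns R e_j ~R gives tr M = 4a^2 - 1 and, from the antisymmetric part, M21 - M12 = -4a*b12, M13 - M31 = 4a*b13, M32 - M23 = -4a*b23.
Here tr M = -1681/707281, so a^2 = (1 + tr M)/4 = 176400/707281 and a = ±420/841. Taking a = 420/841: M21 - M12 = 705600/707281, M13 - M31 = 672000/707281, M32 - M23 = 740880/707281, giving b12 = -420/841, b13 = 400/841, b23 = -441/841, i.e. R = 420/841 - 420/841*γ12 + 400/841*γ13 - 441/841*γ23.
Its γ23 coefficient is negative, so report the other preimage -R.
Answer: -420/841 + 420/841*γ12 - 400/841*γ13 + 441/841*γ23. Uniqueness: Spin(3) -> SO(3) maps R and -R to the same rotation of trace -1681/707281; fixing the sign of the γ23 coefficient removes the ambiguity.


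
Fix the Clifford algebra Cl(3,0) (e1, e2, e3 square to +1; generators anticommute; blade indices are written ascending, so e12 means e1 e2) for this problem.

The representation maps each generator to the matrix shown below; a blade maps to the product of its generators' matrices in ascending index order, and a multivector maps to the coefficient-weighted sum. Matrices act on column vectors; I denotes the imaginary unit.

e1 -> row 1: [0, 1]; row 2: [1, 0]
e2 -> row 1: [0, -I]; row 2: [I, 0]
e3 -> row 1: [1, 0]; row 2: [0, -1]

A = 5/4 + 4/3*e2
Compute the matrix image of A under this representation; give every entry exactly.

M = (5/4)*1 + (4/3)*rho(e2), summed entrywise (1 is the identity matrix):
Answer: row 1: [5/4, -4*I/3]; row 2: [4*I/3, 5/4]


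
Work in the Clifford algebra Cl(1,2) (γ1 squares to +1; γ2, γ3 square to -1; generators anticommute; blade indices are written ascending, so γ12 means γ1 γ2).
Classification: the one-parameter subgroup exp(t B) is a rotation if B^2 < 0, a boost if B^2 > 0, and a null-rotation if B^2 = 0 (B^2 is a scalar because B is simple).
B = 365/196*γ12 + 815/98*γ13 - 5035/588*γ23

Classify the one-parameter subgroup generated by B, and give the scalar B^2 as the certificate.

B^2 term by term: the squares give (365/196)^2*(γ12)^2 + (815/98)^2*(γ13)^2 + (-5035/588)^2*(γ23)^2 = 133225/38416*(+1) + 664225/9604*(+1) + 25351225/345744*(-1) = -25/36 (each basis 2-blade squares to minus the product of its generators' squares); cross terms between blades sharing an index anticommute and cancel. So B^2 = -25/36.
Answer: rotation, certificate B^2 = -25/36. Key observation: B^2 = -25/36 is a conjugation invariant, so its sign decides the class regardless of the surface form of B.


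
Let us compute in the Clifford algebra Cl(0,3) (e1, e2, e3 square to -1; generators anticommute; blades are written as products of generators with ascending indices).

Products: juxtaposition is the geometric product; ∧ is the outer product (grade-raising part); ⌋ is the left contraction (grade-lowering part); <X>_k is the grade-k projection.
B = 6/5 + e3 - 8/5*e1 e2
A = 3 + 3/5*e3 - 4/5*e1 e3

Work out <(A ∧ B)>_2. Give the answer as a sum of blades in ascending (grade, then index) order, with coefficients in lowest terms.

step 1: 18/5 + 93/25*e3 - 24/5*e1 e2 - 24/25*e1 e3 - 24/25*e1 e2 e3
step 2: -24/5*e1 e2 - 24/25*e1 e3
Answer: -24/5*e1 e2 - 24/25*e1 e3


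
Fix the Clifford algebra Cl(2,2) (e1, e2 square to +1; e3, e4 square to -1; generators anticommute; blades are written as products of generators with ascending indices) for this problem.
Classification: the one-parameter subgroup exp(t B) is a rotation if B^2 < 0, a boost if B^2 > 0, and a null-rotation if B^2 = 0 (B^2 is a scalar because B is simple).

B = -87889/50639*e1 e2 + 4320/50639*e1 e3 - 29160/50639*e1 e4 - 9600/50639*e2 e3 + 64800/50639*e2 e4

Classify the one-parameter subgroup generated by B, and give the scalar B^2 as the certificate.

B^2 term by term: the squares give (-87889/50639)^2*(e1 e2)^2 + (4320/50639)^2*(e1 e3)^2 + (-29160/50639)^2*(e1 e4)^2 + (-9600/50639)^2*(e2 e3)^2 + (64800/50639)^2*(e2 e4)^2 = 7724476321/2564308321*(-1) + 18662400/2564308321*(+1) + 850305600/2564308321*(+1) + 92160000/2564308321*(+1) + 4199040000/2564308321*(+1) = -1 (each basis 2-blade squares to minus the product of its generators' squares); cross terms between blades sharing an index anticommute and cancel; the commuting (index-disjoint) pairs give grade-4 terms 2*c*c'*(blade product), which cancel blade by blade — e1 e2 e3 e4: -559872000/2564308321 + 559872000/2564308321 = 0 — confirming B is simple. So B^2 = -1.
Answer: rotation, certificate B^2 = -1. Why this suffices: the scalar -1 survives any versor conjugation, so its sign alone determines the class however B is presented.


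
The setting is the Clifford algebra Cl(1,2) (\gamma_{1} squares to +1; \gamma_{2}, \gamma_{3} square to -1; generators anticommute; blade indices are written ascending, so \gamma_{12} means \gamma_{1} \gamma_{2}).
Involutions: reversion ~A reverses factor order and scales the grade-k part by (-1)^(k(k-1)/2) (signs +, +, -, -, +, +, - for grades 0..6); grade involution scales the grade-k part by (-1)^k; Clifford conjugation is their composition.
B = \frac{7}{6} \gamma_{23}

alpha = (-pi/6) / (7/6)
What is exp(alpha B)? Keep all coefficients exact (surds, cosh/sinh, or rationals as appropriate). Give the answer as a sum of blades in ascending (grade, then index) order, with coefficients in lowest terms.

B^2 = (\frac{7}{6})^2*(\gamma_{23})^2 = \frac{49}{36}*(-1) = -\frac{49}{36} (a basis 2-blade squares to minus the product of its generators' squares).
B^2 = -\frac{49}{36} — the series telescopes trigonometrically here: l = \frac{7}{6}, alpha*l = - \frac{\pi}{6}, so exp(alpha B) = cos(- \frac{\pi}{6}) + (sin(- \frac{\pi}{6})/(\frac{7}{6}))*B = \frac{\sqrt{3}}{2} + (- \frac{3}{7})*B.
Answer: \frac{\sqrt{3}}{2} - \frac{1}{2} \gamma_{23}


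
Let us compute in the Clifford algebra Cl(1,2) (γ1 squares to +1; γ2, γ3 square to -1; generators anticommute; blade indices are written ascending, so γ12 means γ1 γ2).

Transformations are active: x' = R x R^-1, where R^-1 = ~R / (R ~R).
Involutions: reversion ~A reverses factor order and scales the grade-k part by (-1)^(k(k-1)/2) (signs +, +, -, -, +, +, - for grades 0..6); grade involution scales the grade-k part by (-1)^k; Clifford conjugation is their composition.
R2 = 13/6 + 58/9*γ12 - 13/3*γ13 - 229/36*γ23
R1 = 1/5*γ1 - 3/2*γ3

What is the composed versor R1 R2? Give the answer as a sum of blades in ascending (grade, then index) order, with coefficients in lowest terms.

Distribute over the terms of R1 (each basis-blade product reordered to ascending indices, repeated generators contracted through their squares):
(1/5*γ1) R2 = 13/30*γ1 + 58/45*γ2 - 13/15*γ3 - 229/180*γ123
(-3/2*γ3) R2 = 13/2*γ1 + 229/24*γ2 - 13/4*γ3 - 29/3*γ123
Summing the partial products and collecting blades:
Answer: 104/15*γ1 + 3899/360*γ2 - 247/60*γ3 - 1969/180*γ123


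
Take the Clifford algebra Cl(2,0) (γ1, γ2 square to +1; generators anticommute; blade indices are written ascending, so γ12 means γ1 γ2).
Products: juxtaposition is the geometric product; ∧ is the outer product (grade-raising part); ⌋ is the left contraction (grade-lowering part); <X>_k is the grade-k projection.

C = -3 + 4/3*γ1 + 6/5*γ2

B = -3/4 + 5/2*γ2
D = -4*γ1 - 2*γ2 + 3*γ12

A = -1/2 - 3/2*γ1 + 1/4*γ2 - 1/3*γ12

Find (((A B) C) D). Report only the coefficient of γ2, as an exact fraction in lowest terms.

step 1: 1 + 7/24*γ1 - 23/16*γ2 - 7/2*γ12
step 2: -1561/360 - 449/120*γ1 + 2443/240*γ2 + 383/30*γ12
step 3: -5243/120 - 27883/720*γ1 + 3493/72*γ2 + 4223/120*γ12
Answer: 3493/72


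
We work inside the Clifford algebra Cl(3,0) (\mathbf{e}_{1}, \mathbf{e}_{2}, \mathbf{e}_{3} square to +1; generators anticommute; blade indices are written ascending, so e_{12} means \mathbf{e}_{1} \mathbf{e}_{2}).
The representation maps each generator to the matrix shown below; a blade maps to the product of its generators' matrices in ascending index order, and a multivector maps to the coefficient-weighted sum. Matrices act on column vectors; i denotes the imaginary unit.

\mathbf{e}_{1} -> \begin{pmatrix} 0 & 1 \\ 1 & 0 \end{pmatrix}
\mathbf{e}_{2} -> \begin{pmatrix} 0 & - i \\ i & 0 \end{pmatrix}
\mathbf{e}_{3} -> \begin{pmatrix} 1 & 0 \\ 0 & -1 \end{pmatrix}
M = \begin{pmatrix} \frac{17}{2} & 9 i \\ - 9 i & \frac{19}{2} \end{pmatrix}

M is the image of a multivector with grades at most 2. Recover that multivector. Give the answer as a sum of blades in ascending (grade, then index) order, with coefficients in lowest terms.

Method: 1, rho(e_{1}), rho(e_{2}), rho(e_{3}) form a trace-orthogonal basis of the 2x2 complex matrices (tr(X Y) = 2 if X = Y, else 0), so M = m0*1 + m1*rho(e_{1}) + m2*rho(e_{2}) + m3*rho(e_{3}) with m0 = tr(M)/2 = 9, m1 = tr(M rho(e_{1}))/2 = 0, m2 = tr(M rho(e_{2}))/2 = -9, m3 = tr(M rho(e_{3}))/2 = - \frac{1}{2}.
Multiplying table entries, the bivector images are rho(e_{12}) = i*rho(e_{3}), rho(e_{13}) = -i*rho(e_{2}), rho(e_{23}) = i*rho(e_{1}); with real blade coefficients the real parts of m0..m3 are the coefficients of 1, e_{1}, e_{2}, e_{3} and the imaginary parts give the bivectors (e_{23}: Im m1, e_{13}: -Im m2, e_{12}: Im m3).
Answer: 9 - 9 e_{2} - \frac{1}{2} e_{3}


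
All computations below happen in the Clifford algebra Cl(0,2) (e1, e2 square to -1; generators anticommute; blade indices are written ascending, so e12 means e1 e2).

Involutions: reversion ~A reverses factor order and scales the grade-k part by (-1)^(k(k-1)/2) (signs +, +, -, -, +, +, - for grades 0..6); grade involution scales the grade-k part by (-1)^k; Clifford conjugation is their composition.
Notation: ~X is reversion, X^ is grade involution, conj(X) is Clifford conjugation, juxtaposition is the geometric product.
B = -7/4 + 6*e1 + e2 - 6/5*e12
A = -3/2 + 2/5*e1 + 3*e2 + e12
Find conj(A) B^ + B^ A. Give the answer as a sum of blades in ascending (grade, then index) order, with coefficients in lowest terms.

first term: -159/40 + 123/10*e1 + 1227/100*e2 - 281/20*e12
second term: 369/40 + 109/10*e1 + 177/100*e2 - 351/20*e12
Answer: 21/4 + 116/5*e1 + 351/25*e2 - 158/5*e12


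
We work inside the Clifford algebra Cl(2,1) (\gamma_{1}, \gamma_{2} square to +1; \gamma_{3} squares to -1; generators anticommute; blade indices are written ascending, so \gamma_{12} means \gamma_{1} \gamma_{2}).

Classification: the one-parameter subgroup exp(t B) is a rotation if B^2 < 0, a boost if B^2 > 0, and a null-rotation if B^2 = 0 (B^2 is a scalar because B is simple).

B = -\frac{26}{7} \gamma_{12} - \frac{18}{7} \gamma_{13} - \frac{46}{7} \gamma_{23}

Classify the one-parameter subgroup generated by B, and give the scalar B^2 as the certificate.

B^2 term by term: the squares give (-\frac{26}{7})^2*(\gamma_{12})^2 + (-\frac{18}{7})^2*(\gamma_{13})^2 + (-\frac{46}{7})^2*(\gamma_{23})^2 = \frac{676}{49}*(-1) + \frac{324}{49}*(+1) + \frac{2116}{49}*(+1) = 36 (each basis 2-blade squares to minus the product of its generators' squares); cross terms between blades sharing an index anticommute and cancel. So B^2 = 36.
Answer: boost, certificate B^2 = 36. Key observation: B^2 = 36 is a conjugation invariant, so its sign decides the class regardless of the surface form of B.


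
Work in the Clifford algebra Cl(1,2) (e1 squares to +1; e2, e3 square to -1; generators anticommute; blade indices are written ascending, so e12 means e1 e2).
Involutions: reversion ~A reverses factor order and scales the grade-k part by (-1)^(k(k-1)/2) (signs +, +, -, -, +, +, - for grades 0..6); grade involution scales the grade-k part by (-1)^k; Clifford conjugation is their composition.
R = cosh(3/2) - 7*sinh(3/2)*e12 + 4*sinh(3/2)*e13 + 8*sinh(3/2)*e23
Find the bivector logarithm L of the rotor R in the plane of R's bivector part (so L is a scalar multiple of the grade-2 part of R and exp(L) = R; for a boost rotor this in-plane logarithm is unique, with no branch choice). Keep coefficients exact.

The scalar part of R is cosh(3/2), so cosh pins the rapidity up to sign — the sign comes from the bivector part; dividing that part by sinh of the rapidity yields the plane, and the in-plane L = rapidity * plane is unique because the two sign choices cancel.
Concretely: cosh(rapidity) = cosh(3/2) gives rapidity = ±3/2, and since rapidity/sinh(rapidity) is even the sign is immaterial: L = (rapidity/sinh(rapidity)) * <R>_2 = (3/(2*sinh(3/2))) * <R>_2.
Answer: -21/2*e12 + 6*e13 + 12*e23


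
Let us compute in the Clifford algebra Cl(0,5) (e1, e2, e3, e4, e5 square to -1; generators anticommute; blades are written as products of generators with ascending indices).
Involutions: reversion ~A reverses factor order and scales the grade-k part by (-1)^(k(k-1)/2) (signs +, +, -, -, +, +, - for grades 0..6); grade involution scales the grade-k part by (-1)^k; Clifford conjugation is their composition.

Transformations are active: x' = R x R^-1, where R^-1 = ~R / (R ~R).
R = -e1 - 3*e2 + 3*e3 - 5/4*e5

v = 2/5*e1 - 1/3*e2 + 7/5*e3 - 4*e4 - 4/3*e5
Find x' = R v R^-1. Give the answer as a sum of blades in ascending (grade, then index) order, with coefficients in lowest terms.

~R = -e1 - 3*e2 + 3*e3 - 5/4*e5, and R ~R = -329/16, so R^-1 = ~R / (-329/16).
R v = -97/15 + 23/15*e1 e2 - 13/5*e1 e3 + 4*e1 e4 + 11/6*e1 e5 - 16/5*e2 e3 + 12*e2 e4 + 43/12*e2 e5 - 12*e3 e4 - 9/4*e3 e5 - 5*e4 e5
Answer: -5078/4935*e1 - 7667/4935*e2 + 801/1645*e3 + 4*e4 + 180/329*e5


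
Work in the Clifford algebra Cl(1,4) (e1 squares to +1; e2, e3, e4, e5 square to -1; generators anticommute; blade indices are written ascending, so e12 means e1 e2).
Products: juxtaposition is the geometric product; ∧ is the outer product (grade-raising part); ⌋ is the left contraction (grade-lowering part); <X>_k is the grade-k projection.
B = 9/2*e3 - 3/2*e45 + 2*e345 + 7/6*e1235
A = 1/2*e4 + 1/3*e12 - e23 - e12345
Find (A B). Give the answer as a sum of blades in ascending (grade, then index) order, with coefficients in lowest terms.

step 1: 9/2*e2 - 7/6*e4 + 3/4*e5 - 2*e12 + 7/6*e15 - 9/4*e34 + 25/18*e35 + 2*e245 + 4*e1245 + 3/2*e2345 + 1/12*e12345
Answer: 9/2*e2 - 7/6*e4 + 3/4*e5 - 2*e12 + 7/6*e15 - 9/4*e34 + 25/18*e35 + 2*e245 + 4*e1245 + 3/2*e2345 + 1/12*e12345


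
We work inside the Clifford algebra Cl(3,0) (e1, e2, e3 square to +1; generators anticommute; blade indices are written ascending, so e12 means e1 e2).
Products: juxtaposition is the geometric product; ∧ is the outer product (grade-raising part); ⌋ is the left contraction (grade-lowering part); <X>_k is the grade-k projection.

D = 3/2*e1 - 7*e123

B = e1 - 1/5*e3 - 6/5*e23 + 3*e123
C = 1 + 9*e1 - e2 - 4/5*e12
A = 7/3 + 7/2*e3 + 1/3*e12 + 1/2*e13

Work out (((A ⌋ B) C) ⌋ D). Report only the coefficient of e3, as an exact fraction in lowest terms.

step 1: -7/10 + 7/3*e1 + 57/10*e2 - 22/15*e3 + 21/2*e12 - 14/5*e23 + 7*e123
step 2: 23 - 743/75*e1 - 2699/30*e2 + 4/3*e3 - 3193/75*e12 + 449/25*e13 + 881/15*e23 - 1277/75*e123
step 3: -20107/150 + 13369/30*e1 - 3143/25*e2 - 22351/75*e3 - 28/3*e12 - 18893/30*e13 + 5201/75*e23 - 161*e123
Answer: -22351/75


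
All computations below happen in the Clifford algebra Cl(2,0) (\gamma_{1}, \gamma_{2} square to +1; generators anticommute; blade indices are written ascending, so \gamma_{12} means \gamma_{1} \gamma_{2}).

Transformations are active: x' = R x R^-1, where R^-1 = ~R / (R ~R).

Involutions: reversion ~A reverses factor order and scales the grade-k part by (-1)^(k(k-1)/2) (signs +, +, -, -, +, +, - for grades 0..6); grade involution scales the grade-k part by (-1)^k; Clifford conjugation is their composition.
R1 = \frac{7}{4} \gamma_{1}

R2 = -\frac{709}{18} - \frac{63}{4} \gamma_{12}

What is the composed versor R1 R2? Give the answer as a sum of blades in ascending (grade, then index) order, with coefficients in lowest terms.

Distribute over the terms of R1 (each basis-blade product reordered to ascending indices, repeated generators contracted through their squares):
(\frac{7}{4} \gamma_{1}) R2 = -\frac{4963}{72} \gamma_{1} - \frac{441}{16} \gamma_{2}
Answer: -\frac{4963}{72} \gamma_{1} - \frac{441}{16} \gamma_{2}


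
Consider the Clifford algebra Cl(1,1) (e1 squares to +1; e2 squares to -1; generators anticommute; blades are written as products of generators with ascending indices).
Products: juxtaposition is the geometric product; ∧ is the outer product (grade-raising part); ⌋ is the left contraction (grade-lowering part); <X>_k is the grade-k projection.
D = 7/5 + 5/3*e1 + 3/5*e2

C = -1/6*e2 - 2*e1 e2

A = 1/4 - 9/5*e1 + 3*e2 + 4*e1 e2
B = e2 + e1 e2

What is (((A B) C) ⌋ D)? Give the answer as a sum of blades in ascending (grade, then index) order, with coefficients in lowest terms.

step 1: 1 - e1 - 31/20*e2 - 31/20*e1 e2
step 2: 341/120 + 341/120*e1 + 11/6*e2 - 11/6*e1 e2
step 3: 6853/900 + 341/72*e1 + 341/200*e2
Answer: 6853/900 + 341/72*e1 + 341/200*e2


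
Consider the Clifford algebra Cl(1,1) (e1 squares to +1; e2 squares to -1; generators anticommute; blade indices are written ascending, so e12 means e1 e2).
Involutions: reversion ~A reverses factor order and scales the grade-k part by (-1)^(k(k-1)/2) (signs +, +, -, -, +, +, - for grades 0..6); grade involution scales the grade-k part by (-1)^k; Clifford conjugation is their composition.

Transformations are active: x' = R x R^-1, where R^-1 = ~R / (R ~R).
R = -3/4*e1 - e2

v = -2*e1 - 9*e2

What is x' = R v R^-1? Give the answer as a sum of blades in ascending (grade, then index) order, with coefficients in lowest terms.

~R = -3/4*e1 - e2, and R ~R = -7/16, so R^-1 = ~R / (-7/16).
R v = -15/2 + 19/4*e12
Answer: -166/7*e1 - 177/7*e2


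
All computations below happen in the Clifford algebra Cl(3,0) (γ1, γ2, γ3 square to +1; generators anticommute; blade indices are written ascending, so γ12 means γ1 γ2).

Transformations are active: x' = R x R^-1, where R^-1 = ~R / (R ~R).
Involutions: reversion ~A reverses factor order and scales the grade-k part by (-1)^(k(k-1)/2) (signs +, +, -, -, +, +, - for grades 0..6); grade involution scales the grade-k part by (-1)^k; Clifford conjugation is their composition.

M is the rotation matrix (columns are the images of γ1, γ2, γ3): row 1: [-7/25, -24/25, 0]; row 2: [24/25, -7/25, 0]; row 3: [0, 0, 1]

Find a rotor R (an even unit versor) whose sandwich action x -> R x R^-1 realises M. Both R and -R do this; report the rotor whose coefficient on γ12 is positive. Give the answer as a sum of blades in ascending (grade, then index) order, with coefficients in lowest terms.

Method: write R = a + b12*γ12 + b13*γ13 + b23*γ23 with a^2 + b12^2 + b13^2 + b23^2 = 1 (so R^-1 = ~R). Expanding the columns R e_j ~R gives tr M = 4a^2 - 1 and, from the antisymmetric part, M21 - M12 = -4a*b12, M13 - M31 = 4a*b13, M32 - M23 = -4a*b23.
Here tr M = 11/25, so a^2 = (1 + tr M)/4 = 9/25 and a = ±3/5. Taking a = 3/5: M21 - M12 = 48/25, M13 - M31 = 0, M32 - M23 = 0, giving b12 = -4/5, b13 = 0, b23 = 0, i.e. R = 3/5 - 4/5*γ12.
Its γ12 coefficient is negative, so report the other preimage -R.
Answer: -3/5 + 4/5*γ12. Sheet selection: the two-to-one cover makes ±R indistinguishable at the matrix level (trace 11/25), so uniqueness comes from the required sign on γ12.


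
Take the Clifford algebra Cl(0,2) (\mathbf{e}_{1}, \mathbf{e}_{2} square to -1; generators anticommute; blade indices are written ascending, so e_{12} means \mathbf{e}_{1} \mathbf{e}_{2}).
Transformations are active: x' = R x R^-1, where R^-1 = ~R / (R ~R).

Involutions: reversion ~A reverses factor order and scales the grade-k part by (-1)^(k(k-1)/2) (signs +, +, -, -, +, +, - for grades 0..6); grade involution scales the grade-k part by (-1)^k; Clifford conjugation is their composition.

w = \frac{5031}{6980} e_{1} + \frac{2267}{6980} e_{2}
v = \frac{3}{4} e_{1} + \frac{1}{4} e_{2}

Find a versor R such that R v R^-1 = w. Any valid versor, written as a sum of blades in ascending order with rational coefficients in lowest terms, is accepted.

Construction: equal norms (both -\frac{5}{8}) license R = v + w = \frac{5133}{3490} e_{1} + \frac{1003}{1745} e_{2} — nothing changes along that direction, while (v - w)/2 changes sign, so v maps onto w.
Answer: \frac{5133}{3490} e_{1} + \frac{1003}{1745} e_{2}


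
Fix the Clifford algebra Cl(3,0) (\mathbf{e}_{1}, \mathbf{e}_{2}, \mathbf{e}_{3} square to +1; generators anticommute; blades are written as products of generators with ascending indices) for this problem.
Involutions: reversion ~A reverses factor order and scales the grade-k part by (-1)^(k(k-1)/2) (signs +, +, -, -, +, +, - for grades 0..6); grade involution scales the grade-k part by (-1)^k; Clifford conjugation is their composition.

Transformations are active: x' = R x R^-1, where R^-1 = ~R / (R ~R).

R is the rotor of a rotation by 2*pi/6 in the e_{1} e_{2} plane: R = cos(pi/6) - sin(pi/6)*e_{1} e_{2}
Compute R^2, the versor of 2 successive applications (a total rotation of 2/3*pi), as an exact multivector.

The rotor phase is half the rotation angle and phases add under composition, so 2 steps in the e_{1} e_{2} plane accumulate phase 2*(pi/6) = \frac{\pi}{3}: R^2 = cos(\frac{\pi}{3}) - sin(\frac{\pi}{3})*e_{1} e_{2}.
cos(\frac{\pi}{3}) = \frac{1}{2} and sin(\frac{\pi}{3}) = \frac{\sqrt{3}}{2}, so R^2 = \frac{1}{2} - \frac{\sqrt{3}}{2} e_{1} e_{2}. The net rotation is 2/3*pi; the rotor keeps the half-angle phase exactly.
Answer: \frac{1}{2} - \frac{\sqrt{3}}{2} e_{1} e_{2}


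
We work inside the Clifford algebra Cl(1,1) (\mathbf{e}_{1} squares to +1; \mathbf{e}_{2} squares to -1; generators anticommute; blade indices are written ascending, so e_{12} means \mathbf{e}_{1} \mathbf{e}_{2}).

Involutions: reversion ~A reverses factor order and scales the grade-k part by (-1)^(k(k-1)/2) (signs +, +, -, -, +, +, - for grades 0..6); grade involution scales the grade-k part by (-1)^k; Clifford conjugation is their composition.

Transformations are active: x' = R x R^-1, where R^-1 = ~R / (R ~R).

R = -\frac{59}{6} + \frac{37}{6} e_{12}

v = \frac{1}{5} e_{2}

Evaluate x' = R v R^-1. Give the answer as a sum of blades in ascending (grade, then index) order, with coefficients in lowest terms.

~R = -\frac{59}{6} - \frac{37}{6} e_{12}, and R ~R = \frac{176}{3}, so R^-1 = ~R / (\frac{176}{3}).
R v = -\frac{37}{30} e_{1} - \frac{59}{30} e_{2}
Answer: \frac{2183}{5280} e_{1} + \frac{485}{1056} e_{2}


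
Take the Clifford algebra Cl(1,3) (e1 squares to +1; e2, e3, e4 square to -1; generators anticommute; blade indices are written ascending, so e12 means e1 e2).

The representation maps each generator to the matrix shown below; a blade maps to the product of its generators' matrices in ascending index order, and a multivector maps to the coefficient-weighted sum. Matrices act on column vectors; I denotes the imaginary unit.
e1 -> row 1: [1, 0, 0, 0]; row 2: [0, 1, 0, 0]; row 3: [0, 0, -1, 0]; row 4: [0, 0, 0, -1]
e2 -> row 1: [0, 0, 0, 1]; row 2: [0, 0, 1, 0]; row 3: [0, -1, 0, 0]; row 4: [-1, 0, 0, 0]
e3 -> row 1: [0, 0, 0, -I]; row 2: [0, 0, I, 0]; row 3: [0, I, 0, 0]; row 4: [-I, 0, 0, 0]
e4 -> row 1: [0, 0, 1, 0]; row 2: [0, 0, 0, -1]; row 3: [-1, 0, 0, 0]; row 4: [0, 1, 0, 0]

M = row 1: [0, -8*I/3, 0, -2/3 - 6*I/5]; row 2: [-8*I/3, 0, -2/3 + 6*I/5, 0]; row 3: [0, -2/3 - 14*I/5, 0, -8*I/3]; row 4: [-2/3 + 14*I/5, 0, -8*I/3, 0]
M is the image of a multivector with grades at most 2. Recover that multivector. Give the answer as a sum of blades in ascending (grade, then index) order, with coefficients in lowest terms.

Method: the blade images are trace-orthogonal — tr(rho(e_A) rho(e_B)^-1) = 4 if A = B and 0 otherwise — and rho(e_A)^-1 = (e_A)^2 * rho(e_A) with (e_A)^2 = +1 or -1, so the coefficient of e_A in the preimage is (e_A)^2 * tr(M rho(e_A))/4.
Nonzero projections over blades of grade <= 2: e3: (e3)^2 = -1, tr(M rho(e3)) = 16/5, coefficient -4/5; e12: (e12)^2 = +1, tr(M rho(e12)) = -8/3, coefficient -2/3; e13: (e13)^2 = +1, tr(M rho(e13)) = 8, coefficient 2; e34: (e34)^2 = -1, tr(M rho(e34)) = -32/3, coefficient 8/3. Every other blade of grade <= 2 projects to 0.
Answer: -4/5*e3 - 2/3*e12 + 2*e13 + 8/3*e34


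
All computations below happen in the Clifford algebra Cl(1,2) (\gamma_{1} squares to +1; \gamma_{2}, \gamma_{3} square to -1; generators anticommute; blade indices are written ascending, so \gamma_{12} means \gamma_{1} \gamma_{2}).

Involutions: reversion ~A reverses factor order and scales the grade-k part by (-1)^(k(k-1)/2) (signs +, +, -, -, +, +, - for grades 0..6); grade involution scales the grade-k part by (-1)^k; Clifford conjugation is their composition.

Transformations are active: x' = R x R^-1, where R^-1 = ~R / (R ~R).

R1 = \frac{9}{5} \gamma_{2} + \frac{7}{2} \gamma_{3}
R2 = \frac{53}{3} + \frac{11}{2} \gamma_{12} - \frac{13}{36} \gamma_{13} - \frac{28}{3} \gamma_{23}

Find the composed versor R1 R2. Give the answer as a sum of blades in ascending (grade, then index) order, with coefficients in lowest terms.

Distribute over the terms of R1 (each basis-blade product reordered to ascending indices, repeated generators contracted through their squares):
(\frac{9}{5} \gamma_{2}) R2 = \frac{99}{10} \gamma_{1} + \frac{159}{5} \gamma_{2} + \frac{84}{5} \gamma_{3} + \frac{13}{20} \gamma_{123}
(\frac{7}{2} \gamma_{3}) R2 = -\frac{91}{72} \gamma_{1} - \frac{98}{3} \gamma_{2} + \frac{371}{6} \gamma_{3} + \frac{77}{4} \gamma_{123}
Summing the partial products and collecting blades:
Answer: \frac{3109}{360} \gamma_{1} - \frac{13}{15} \gamma_{2} + \frac{2359}{30} \gamma_{3} + \frac{199}{10} \gamma_{123}


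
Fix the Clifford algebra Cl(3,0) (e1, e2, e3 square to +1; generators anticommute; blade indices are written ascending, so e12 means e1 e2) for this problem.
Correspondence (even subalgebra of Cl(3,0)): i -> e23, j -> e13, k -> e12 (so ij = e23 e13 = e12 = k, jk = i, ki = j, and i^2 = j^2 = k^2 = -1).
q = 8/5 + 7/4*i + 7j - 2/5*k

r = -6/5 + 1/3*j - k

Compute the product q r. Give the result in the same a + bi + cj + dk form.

In blades: q = 8/5 - 2/5*e12 + 7*e13 + 7/4*e23, r = -6/5 - e12 + 1/3*e13.
Distribute q over r term by term (generator squares from the signature, products reordered to ascending indices): (8/5)*r = -48/25 - 8/5*e12 + 8/15*e13; (-2/5*e12)*r = -2/5 + 12/25*e12 + 2/15*e23; (7*e13)*r = -7/3 - 42/5*e13 - 7*e23; (7/4*e23)*r = 7/12*e12 + 7/4*e13 - 21/10*e23.
Sum: -349/75 - 161/300*e12 - 367/60*e13 - 269/30*e23; translating back through the correspondence:
Answer: -349/75 - 269/30*i - 367/60*j - 161/300*k


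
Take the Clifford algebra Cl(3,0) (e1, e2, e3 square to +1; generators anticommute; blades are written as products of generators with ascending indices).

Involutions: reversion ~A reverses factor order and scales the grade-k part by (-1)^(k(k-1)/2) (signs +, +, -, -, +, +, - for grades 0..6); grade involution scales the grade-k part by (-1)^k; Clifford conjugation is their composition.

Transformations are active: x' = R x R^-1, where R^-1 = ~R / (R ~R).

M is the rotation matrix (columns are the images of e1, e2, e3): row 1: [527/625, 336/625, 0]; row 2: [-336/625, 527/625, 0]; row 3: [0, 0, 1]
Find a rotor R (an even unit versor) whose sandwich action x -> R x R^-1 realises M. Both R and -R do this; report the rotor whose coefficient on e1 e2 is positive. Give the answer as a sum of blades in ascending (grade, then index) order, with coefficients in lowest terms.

Method: write R = a + b12*e1 e2 + b13*e1 e3 + b23*e2 e3 with a^2 + b12^2 + b13^2 + b23^2 = 1 (so R^-1 = ~R). Expanding the columns R e_j ~R gives tr M = 4a^2 - 1 and, from the antisymmetric part, M21 - M12 = -4a*b12, M13 - M31 = 4a*b13, M32 - M23 = -4a*b23.
Here tr M = 1679/625, so a^2 = (1 + tr M)/4 = 576/625 and a = ±24/25. Taking a = 24/25: M21 - M12 = -672/625, M13 - M31 = 0, M32 - M23 = 0, giving b12 = 7/25, b13 = 0, b23 = 0, i.e. R = 24/25 + 7/25*e1 e2.
Its e1 e2 coefficient is already positive.
Answer: 24/25 + 7/25*e1 e2. Why the constraint matters: R and -R act identically through the sandwich — M has trace 1679/625 either way — so only the sign condition on e1 e2 picks one of the two preimages.


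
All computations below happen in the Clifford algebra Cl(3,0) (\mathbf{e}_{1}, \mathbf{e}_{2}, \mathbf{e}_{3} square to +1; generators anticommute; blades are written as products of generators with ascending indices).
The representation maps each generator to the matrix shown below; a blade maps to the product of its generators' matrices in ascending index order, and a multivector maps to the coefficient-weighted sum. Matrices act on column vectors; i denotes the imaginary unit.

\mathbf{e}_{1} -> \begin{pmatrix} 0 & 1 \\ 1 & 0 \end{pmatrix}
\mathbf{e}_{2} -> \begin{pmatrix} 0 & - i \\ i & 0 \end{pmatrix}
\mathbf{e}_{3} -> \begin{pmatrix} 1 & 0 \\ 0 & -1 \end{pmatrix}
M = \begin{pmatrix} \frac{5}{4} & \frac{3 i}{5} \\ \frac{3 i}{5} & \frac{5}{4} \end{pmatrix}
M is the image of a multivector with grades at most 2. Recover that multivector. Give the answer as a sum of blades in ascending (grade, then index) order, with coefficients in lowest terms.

Method: 1, rho(e_{1}), rho(e_{2}), rho(e_{3}) form a trace-orthogonal basis of the 2x2 complex matrices (tr(X Y) = 2 if X = Y, else 0), so M = m0*1 + m1*rho(e_{1}) + m2*rho(e_{2}) + m3*rho(e_{3}) with m0 = tr(M)/2 = \frac{5}{4}, m1 = tr(M rho(e_{1}))/2 = \frac{3 i}{5}, m2 = tr(M rho(e_{2}))/2 = 0, m3 = tr(M rho(e_{3}))/2 = 0.
Multiplying table entries, the bivector images are rho(e_{1} e_{2}) = i*rho(e_{3}), rho(e_{1} e_{3}) = -i*rho(e_{2}), rho(e_{2} e_{3}) = i*rho(e_{1}); with real blade coefficients the real parts of m0..m3 are the coefficients of 1, e_{1}, e_{2}, e_{3} and the imaginary parts give the bivectors (e_{2} e_{3}: Im m1, e_{1} e_{3}: -Im m2, e_{1} e_{2}: Im m3).
Answer: \frac{5}{4} + \frac{3}{5} e_{2} e_{3}


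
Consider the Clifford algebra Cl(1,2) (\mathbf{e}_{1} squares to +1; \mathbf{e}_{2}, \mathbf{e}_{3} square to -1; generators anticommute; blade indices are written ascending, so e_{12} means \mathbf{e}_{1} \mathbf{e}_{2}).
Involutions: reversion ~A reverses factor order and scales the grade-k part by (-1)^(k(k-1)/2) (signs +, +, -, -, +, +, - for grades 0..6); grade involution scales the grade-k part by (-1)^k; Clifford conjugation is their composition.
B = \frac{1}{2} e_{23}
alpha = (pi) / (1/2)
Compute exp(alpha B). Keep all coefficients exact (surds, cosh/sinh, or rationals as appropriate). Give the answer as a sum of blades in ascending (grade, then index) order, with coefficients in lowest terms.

B^2 = (\frac{1}{2})^2*(e_{23})^2 = \frac{1}{4}*(-1) = -\frac{1}{4} (a basis 2-blade squares to minus the product of its generators' squares).
B^2 = -\frac{1}{4} — a negative square means the series sums to a rotation: l = \frac{1}{2}, alpha*l = \pi, so exp(alpha B) = cos(\pi) + (sin(\pi)/(\frac{1}{2}))*B = -1 + (0)*B.
Answer: -1


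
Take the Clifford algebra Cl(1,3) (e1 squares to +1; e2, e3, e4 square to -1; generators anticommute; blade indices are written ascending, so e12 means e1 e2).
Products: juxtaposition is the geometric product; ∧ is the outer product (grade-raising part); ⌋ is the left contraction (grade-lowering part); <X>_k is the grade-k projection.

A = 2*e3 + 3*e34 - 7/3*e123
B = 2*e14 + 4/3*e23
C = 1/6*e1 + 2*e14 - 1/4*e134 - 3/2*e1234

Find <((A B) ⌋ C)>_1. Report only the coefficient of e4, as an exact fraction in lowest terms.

step 1: 28/9*e1 + 8/3*e2 - 6*e13 + 4*e24 - 4*e134 - 14/3*e234
step 2: -13/27 - 7*e1 - 6*e2 + 139/18*e4 - 6*e13 - 9*e24 - 7/9*e34 - 4*e134 - 14/3*e234
step 3: -7*e1 - 6*e2 + 139/18*e4
Answer: 139/18
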